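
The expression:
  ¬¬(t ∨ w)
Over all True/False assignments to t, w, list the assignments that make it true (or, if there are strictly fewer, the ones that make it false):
is false only for:
  t=False, w=False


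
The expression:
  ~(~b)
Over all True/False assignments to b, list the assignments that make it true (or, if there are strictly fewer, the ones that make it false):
is true only for:
  b=True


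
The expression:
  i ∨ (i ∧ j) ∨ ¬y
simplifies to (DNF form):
i ∨ ¬y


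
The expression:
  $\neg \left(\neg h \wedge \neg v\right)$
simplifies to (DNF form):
$h \vee v$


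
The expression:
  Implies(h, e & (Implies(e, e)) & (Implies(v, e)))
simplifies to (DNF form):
e | ~h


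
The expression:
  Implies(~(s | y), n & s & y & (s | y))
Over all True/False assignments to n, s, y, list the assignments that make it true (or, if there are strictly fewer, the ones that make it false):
is false only for:
  n=False, s=False, y=False;
  n=True, s=False, y=False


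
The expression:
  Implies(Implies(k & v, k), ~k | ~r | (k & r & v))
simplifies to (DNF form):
v | ~k | ~r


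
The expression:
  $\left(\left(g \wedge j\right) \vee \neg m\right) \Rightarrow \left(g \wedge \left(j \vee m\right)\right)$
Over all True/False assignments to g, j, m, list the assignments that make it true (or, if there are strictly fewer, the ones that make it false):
is false only for:
  g=False, j=False, m=False;
  g=False, j=True, m=False;
  g=True, j=False, m=False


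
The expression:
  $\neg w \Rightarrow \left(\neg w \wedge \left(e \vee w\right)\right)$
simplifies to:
$e \vee w$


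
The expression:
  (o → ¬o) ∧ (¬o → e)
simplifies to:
e ∧ ¬o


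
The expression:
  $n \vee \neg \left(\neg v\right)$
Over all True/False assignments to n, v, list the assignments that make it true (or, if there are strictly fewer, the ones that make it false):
is false only for:
  n=False, v=False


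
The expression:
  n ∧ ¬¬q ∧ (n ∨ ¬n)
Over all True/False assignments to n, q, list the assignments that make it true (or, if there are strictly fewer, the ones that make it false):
is true only for:
  n=True, q=True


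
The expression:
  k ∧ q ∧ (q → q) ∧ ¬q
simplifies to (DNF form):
False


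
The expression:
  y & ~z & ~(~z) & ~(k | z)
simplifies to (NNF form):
False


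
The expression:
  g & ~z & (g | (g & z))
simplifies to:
g & ~z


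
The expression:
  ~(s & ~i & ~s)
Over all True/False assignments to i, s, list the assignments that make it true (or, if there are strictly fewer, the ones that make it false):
is always true.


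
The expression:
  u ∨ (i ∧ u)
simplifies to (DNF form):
u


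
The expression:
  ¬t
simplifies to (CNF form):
¬t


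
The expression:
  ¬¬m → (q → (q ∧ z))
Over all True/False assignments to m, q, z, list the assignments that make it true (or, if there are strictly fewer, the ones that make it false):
is false only for:
  m=True, q=True, z=False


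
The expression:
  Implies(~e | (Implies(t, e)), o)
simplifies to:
o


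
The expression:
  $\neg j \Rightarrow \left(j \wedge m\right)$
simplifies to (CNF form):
$j$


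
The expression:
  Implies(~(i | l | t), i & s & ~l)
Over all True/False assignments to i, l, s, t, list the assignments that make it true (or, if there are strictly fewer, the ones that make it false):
is false only for:
  i=False, l=False, s=False, t=False;
  i=False, l=False, s=True, t=False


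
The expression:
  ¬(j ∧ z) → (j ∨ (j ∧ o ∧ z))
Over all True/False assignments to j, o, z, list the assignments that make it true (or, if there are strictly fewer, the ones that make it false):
is true only for:
  j=True, o=False, z=False;
  j=True, o=False, z=True;
  j=True, o=True, z=False;
  j=True, o=True, z=True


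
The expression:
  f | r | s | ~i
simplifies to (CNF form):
f | r | s | ~i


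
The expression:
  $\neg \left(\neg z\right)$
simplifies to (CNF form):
$z$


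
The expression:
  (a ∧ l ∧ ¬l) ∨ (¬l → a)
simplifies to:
a ∨ l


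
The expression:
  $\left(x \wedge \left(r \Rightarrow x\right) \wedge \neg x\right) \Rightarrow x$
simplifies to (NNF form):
$\text{True}$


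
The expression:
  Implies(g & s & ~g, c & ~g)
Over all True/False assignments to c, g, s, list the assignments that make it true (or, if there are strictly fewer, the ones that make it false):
is always true.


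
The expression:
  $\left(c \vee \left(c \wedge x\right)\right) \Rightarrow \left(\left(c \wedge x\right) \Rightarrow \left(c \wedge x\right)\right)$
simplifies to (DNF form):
$\text{True}$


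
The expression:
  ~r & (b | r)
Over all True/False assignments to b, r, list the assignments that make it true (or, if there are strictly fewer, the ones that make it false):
is true only for:
  b=True, r=False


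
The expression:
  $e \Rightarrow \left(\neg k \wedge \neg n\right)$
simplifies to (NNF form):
$\left(\neg k \wedge \neg n\right) \vee \neg e$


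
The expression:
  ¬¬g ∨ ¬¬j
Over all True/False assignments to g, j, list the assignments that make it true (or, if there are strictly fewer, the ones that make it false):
is false only for:
  g=False, j=False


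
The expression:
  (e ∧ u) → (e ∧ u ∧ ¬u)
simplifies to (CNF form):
¬e ∨ ¬u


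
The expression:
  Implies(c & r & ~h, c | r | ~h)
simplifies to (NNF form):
True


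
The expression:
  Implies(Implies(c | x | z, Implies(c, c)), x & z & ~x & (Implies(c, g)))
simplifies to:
False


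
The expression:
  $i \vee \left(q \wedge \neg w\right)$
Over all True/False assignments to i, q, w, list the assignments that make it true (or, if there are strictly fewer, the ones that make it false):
is false only for:
  i=False, q=False, w=False;
  i=False, q=False, w=True;
  i=False, q=True, w=True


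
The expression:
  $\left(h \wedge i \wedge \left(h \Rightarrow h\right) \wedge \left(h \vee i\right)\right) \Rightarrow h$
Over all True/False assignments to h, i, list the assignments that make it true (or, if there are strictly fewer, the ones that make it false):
is always true.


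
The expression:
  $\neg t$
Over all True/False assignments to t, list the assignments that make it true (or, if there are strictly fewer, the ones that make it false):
is true only for:
  t=False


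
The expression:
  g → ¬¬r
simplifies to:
r ∨ ¬g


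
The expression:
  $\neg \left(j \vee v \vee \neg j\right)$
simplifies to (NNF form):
$\text{False}$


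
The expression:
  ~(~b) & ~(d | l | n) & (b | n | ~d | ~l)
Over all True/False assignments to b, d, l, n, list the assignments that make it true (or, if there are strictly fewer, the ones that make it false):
is true only for:
  b=True, d=False, l=False, n=False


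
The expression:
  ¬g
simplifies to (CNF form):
¬g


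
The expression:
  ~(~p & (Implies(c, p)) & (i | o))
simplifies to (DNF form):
c | p | (~i & ~o)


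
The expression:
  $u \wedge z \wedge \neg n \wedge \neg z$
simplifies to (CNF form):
$\text{False}$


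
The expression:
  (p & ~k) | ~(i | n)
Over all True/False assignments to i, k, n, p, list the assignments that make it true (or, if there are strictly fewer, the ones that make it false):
is true only for:
  i=False, k=False, n=False, p=False;
  i=False, k=False, n=False, p=True;
  i=False, k=False, n=True, p=True;
  i=False, k=True, n=False, p=False;
  i=False, k=True, n=False, p=True;
  i=True, k=False, n=False, p=True;
  i=True, k=False, n=True, p=True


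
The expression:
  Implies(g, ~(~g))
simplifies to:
True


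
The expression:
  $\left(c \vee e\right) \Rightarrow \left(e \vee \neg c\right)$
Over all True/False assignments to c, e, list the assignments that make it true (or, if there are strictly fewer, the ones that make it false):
is false only for:
  c=True, e=False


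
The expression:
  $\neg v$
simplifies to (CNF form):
$\neg v$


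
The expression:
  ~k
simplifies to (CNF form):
~k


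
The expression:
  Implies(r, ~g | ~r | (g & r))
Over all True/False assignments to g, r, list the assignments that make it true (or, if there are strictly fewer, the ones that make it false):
is always true.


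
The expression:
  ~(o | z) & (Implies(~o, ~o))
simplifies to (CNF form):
~o & ~z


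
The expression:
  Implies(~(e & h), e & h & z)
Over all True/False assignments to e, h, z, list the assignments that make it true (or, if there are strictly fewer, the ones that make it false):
is true only for:
  e=True, h=True, z=False;
  e=True, h=True, z=True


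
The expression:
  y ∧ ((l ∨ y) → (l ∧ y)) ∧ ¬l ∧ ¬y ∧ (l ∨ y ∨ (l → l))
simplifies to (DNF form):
False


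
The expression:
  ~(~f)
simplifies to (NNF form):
f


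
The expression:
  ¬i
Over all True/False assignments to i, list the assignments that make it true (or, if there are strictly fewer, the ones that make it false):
is true only for:
  i=False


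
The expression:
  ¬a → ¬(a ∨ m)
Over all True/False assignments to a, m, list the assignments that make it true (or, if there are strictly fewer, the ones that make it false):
is false only for:
  a=False, m=True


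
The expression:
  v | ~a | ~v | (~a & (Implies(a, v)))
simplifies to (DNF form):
True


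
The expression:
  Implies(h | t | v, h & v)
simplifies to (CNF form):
(h | ~t) & (h | ~v) & (v | ~h)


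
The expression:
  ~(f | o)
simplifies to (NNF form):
~f & ~o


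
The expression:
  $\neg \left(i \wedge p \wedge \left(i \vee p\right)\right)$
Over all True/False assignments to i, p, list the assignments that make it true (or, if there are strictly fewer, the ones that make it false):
is false only for:
  i=True, p=True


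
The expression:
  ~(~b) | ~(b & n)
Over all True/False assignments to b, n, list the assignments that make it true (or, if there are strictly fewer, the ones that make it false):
is always true.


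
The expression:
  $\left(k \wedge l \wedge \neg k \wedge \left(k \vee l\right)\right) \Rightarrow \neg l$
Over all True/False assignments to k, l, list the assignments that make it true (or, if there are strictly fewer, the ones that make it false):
is always true.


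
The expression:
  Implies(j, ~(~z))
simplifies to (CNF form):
z | ~j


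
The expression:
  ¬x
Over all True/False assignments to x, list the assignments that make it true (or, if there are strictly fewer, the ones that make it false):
is true only for:
  x=False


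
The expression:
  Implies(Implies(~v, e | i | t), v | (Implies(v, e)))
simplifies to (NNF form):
True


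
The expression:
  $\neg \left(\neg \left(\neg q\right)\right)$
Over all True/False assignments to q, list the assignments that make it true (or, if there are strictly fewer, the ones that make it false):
is true only for:
  q=False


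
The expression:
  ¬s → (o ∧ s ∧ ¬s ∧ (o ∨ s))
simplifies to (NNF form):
s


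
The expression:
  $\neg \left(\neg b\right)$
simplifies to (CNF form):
$b$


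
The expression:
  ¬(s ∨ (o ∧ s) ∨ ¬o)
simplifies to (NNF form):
o ∧ ¬s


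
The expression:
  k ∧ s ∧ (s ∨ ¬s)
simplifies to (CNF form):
k ∧ s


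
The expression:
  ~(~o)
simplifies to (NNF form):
o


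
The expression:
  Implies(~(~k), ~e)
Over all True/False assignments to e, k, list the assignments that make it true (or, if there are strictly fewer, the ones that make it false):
is false only for:
  e=True, k=True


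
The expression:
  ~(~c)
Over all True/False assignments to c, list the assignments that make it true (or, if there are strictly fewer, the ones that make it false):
is true only for:
  c=True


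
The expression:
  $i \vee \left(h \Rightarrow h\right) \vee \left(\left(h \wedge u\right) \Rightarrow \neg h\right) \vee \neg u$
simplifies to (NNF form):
$\text{True}$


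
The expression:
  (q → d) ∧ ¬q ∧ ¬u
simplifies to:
¬q ∧ ¬u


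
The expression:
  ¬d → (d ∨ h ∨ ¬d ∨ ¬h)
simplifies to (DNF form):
True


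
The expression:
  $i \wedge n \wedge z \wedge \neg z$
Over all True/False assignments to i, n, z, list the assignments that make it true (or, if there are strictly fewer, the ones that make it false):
is never true.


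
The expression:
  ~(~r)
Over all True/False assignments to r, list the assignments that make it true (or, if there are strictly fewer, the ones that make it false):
is true only for:
  r=True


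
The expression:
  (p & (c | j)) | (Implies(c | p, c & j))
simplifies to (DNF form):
j | (c & p) | (~c & ~p)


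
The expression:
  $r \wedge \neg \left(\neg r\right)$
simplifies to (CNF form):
$r$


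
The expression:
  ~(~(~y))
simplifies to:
~y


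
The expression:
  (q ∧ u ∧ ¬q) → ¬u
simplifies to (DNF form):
True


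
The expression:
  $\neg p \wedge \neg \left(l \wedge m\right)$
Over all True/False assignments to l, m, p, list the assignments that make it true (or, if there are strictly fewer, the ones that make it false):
is true only for:
  l=False, m=False, p=False;
  l=False, m=True, p=False;
  l=True, m=False, p=False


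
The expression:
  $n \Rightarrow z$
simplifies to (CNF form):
$z \vee \neg n$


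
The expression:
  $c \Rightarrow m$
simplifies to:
$m \vee \neg c$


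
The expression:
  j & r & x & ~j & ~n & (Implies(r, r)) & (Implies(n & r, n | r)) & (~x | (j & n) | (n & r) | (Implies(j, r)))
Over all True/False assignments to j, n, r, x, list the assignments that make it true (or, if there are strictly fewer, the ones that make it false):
is never true.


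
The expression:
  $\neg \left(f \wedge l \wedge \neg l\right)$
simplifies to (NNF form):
$\text{True}$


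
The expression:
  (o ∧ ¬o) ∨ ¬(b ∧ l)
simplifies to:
¬b ∨ ¬l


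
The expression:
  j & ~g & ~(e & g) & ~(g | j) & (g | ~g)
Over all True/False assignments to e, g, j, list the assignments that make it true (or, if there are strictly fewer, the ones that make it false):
is never true.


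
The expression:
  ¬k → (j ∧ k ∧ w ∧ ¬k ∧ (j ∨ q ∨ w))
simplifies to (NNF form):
k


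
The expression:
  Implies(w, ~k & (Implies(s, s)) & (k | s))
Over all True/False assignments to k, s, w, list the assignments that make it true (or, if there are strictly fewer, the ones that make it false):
is false only for:
  k=False, s=False, w=True;
  k=True, s=False, w=True;
  k=True, s=True, w=True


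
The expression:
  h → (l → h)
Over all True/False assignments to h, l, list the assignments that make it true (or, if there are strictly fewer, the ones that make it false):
is always true.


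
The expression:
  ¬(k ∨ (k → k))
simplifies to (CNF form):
False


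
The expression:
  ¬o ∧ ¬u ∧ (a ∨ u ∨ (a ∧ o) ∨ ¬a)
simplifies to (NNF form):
¬o ∧ ¬u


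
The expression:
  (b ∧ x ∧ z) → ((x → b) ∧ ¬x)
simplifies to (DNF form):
¬b ∨ ¬x ∨ ¬z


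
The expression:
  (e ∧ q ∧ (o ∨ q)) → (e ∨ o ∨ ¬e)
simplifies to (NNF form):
True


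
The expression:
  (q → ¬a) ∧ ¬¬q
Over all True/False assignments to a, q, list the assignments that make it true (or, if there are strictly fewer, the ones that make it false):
is true only for:
  a=False, q=True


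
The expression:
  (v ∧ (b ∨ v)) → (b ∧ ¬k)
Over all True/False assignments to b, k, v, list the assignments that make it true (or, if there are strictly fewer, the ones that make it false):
is false only for:
  b=False, k=False, v=True;
  b=False, k=True, v=True;
  b=True, k=True, v=True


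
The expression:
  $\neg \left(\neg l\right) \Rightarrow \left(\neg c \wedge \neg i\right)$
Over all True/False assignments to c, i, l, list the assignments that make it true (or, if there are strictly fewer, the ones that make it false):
is false only for:
  c=False, i=True, l=True;
  c=True, i=False, l=True;
  c=True, i=True, l=True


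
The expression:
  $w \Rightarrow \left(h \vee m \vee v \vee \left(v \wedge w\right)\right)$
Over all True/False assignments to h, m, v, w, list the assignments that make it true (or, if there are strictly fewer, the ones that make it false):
is false only for:
  h=False, m=False, v=False, w=True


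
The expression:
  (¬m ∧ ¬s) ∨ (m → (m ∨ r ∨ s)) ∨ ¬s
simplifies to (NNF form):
True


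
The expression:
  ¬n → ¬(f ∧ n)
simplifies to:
True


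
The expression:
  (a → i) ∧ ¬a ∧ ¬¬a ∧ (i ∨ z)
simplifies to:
False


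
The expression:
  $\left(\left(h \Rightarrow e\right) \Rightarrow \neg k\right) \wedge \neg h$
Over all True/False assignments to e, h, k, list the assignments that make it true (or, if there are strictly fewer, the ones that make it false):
is true only for:
  e=False, h=False, k=False;
  e=True, h=False, k=False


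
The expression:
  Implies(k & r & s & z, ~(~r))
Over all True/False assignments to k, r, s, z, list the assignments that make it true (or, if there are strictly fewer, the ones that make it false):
is always true.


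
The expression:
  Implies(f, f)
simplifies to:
True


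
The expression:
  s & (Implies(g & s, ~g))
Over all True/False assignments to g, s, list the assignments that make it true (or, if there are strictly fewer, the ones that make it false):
is true only for:
  g=False, s=True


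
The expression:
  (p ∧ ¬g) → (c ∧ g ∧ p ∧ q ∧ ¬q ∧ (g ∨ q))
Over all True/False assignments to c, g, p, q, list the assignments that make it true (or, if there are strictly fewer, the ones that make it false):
is false only for:
  c=False, g=False, p=True, q=False;
  c=False, g=False, p=True, q=True;
  c=True, g=False, p=True, q=False;
  c=True, g=False, p=True, q=True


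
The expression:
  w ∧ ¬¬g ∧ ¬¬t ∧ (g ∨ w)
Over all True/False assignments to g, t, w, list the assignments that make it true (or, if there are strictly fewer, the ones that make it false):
is true only for:
  g=True, t=True, w=True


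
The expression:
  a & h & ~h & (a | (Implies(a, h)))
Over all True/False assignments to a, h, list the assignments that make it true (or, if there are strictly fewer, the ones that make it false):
is never true.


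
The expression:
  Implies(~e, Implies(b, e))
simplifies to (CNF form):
e | ~b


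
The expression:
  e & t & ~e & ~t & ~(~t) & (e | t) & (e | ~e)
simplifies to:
False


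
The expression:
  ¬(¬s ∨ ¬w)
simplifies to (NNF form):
s ∧ w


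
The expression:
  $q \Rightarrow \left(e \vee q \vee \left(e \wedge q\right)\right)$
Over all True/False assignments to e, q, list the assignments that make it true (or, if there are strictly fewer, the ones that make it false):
is always true.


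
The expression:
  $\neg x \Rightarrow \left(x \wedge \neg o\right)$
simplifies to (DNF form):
$x$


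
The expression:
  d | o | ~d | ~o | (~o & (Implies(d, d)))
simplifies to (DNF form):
True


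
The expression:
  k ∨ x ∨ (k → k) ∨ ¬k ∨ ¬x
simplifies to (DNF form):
True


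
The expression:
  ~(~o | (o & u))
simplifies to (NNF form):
o & ~u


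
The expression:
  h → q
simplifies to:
q ∨ ¬h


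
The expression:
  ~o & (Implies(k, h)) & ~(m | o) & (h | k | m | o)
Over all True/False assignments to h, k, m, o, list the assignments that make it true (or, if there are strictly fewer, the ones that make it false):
is true only for:
  h=True, k=False, m=False, o=False;
  h=True, k=True, m=False, o=False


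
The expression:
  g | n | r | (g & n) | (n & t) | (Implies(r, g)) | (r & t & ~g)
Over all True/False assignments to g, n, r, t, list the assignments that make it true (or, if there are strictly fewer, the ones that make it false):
is always true.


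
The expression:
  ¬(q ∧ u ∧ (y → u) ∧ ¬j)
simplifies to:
j ∨ ¬q ∨ ¬u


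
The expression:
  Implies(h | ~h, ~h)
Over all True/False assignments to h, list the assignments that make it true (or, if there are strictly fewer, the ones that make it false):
is true only for:
  h=False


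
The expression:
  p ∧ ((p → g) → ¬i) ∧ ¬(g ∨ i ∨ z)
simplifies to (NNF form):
p ∧ ¬g ∧ ¬i ∧ ¬z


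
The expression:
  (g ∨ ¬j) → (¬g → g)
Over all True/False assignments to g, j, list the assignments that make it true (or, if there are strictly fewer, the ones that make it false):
is false only for:
  g=False, j=False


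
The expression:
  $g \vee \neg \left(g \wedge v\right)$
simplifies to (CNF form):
$\text{True}$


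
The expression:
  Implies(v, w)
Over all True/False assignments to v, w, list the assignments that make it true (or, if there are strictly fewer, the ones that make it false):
is false only for:
  v=True, w=False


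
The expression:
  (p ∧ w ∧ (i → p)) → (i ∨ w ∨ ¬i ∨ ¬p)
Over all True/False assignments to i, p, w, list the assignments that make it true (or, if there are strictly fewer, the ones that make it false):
is always true.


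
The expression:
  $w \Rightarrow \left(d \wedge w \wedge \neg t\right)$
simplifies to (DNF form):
$\left(d \wedge \neg t\right) \vee \neg w$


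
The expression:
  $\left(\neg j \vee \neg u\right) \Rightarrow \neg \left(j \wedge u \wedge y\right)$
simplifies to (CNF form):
$\text{True}$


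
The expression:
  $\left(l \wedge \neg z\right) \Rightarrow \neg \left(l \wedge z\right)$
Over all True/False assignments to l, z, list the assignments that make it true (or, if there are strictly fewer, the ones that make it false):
is always true.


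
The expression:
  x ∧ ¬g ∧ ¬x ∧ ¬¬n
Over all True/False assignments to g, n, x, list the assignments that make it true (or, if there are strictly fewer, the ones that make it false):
is never true.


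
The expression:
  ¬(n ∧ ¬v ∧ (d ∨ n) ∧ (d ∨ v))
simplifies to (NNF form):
v ∨ ¬d ∨ ¬n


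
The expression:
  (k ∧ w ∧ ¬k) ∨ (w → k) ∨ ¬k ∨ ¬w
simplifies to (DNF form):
True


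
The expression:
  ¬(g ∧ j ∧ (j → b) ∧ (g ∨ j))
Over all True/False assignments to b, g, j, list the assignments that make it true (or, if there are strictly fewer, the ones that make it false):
is false only for:
  b=True, g=True, j=True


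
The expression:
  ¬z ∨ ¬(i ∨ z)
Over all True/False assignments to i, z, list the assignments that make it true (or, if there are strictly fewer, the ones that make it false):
is true only for:
  i=False, z=False;
  i=True, z=False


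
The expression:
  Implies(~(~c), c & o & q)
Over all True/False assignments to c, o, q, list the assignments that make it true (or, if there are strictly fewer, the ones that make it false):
is false only for:
  c=True, o=False, q=False;
  c=True, o=False, q=True;
  c=True, o=True, q=False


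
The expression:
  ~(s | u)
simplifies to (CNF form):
~s & ~u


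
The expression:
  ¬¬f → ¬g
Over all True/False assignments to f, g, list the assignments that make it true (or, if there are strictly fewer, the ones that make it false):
is false only for:
  f=True, g=True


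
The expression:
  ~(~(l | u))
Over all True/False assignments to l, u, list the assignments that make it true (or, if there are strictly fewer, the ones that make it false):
is false only for:
  l=False, u=False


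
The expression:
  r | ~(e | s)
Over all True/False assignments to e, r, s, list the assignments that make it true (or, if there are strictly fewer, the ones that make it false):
is false only for:
  e=False, r=False, s=True;
  e=True, r=False, s=False;
  e=True, r=False, s=True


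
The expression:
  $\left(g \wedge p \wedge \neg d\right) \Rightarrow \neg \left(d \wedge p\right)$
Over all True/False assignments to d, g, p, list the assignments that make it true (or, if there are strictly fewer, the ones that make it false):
is always true.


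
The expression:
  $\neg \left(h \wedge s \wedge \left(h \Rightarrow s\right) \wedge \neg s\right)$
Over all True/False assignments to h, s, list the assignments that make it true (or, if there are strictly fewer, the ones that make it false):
is always true.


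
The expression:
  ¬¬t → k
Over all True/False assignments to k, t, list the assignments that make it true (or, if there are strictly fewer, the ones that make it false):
is false only for:
  k=False, t=True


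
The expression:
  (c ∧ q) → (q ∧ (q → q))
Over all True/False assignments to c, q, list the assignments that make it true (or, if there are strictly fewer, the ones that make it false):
is always true.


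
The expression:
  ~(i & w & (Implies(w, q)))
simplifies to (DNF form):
~i | ~q | ~w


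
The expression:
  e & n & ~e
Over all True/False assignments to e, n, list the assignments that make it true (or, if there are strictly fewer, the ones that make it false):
is never true.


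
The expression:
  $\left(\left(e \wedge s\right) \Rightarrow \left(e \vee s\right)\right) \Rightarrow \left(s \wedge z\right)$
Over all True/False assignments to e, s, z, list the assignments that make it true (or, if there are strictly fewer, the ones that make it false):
is true only for:
  e=False, s=True, z=True;
  e=True, s=True, z=True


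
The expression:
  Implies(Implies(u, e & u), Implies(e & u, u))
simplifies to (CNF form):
True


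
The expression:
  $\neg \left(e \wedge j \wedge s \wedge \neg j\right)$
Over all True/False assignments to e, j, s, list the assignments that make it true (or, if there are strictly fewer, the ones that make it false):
is always true.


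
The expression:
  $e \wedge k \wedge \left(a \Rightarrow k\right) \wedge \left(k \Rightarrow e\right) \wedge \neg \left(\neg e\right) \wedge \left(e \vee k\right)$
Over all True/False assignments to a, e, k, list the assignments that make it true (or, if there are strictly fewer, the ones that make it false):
is true only for:
  a=False, e=True, k=True;
  a=True, e=True, k=True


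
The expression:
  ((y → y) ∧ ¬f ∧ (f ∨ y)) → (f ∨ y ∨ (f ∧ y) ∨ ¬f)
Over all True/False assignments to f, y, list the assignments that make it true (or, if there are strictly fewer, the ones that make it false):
is always true.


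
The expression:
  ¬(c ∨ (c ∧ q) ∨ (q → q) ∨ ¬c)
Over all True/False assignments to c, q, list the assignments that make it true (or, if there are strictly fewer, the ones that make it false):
is never true.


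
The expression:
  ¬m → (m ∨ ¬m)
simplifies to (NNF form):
True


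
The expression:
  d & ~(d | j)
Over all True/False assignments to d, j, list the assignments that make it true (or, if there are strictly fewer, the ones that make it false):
is never true.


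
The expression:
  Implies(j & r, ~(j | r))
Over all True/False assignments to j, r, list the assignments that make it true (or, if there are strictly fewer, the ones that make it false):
is false only for:
  j=True, r=True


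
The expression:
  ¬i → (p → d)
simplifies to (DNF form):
d ∨ i ∨ ¬p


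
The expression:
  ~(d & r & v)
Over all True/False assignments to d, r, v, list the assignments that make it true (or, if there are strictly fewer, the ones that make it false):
is false only for:
  d=True, r=True, v=True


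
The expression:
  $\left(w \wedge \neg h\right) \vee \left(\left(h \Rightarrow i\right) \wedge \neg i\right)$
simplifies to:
$\neg h \wedge \left(w \vee \neg i\right)$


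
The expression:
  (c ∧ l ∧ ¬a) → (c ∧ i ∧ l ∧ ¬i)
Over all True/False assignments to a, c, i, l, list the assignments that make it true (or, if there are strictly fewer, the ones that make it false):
is false only for:
  a=False, c=True, i=False, l=True;
  a=False, c=True, i=True, l=True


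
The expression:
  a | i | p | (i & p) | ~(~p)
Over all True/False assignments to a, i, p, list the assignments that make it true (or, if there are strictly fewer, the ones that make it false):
is false only for:
  a=False, i=False, p=False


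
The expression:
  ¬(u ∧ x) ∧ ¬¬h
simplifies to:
h ∧ (¬u ∨ ¬x)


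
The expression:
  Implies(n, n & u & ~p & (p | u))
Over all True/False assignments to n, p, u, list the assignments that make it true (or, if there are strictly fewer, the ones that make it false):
is false only for:
  n=True, p=False, u=False;
  n=True, p=True, u=False;
  n=True, p=True, u=True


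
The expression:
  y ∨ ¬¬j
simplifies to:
j ∨ y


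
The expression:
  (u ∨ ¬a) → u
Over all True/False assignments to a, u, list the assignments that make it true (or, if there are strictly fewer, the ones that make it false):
is false only for:
  a=False, u=False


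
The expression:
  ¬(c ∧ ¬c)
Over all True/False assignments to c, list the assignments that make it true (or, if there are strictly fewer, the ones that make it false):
is always true.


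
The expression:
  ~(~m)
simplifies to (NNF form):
m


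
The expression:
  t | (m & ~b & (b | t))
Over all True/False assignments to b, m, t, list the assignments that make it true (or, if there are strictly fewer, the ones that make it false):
is true only for:
  b=False, m=False, t=True;
  b=False, m=True, t=True;
  b=True, m=False, t=True;
  b=True, m=True, t=True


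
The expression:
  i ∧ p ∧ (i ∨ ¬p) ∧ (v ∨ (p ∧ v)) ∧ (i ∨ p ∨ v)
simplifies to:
i ∧ p ∧ v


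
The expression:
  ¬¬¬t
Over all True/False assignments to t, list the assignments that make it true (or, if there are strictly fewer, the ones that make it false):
is true only for:
  t=False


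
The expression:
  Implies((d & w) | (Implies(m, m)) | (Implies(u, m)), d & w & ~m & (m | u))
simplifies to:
d & u & w & ~m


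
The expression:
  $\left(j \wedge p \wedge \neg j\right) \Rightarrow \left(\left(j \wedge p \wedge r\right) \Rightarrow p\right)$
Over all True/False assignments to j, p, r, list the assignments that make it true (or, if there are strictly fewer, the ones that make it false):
is always true.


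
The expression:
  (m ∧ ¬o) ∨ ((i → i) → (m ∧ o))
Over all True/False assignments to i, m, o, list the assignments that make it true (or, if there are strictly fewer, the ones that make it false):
is true only for:
  i=False, m=True, o=False;
  i=False, m=True, o=True;
  i=True, m=True, o=False;
  i=True, m=True, o=True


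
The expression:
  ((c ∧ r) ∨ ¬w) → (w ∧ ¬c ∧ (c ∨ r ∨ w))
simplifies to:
w ∧ (¬c ∨ ¬r)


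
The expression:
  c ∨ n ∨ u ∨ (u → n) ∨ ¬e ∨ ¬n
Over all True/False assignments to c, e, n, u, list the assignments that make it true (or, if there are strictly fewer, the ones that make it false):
is always true.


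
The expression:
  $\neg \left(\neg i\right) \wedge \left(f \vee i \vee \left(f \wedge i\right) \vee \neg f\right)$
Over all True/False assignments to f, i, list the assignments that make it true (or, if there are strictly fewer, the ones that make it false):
is true only for:
  f=False, i=True;
  f=True, i=True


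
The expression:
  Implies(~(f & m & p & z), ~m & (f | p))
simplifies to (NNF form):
(f & ~m) | (p & ~m) | (f & p & z)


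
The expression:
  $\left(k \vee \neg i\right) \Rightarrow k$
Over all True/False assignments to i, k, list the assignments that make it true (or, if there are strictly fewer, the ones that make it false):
is false only for:
  i=False, k=False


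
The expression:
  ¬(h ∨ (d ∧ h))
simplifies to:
¬h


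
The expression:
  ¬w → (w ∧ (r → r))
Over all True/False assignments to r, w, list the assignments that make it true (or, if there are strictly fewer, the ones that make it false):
is true only for:
  r=False, w=True;
  r=True, w=True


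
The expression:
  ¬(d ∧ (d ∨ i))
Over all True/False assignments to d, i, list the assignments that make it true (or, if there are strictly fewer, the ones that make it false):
is true only for:
  d=False, i=False;
  d=False, i=True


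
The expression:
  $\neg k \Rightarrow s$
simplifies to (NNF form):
$k \vee s$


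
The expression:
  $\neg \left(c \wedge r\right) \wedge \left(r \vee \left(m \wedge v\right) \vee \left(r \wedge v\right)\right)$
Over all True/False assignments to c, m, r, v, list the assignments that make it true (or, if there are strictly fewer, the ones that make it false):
is true only for:
  c=False, m=False, r=True, v=False;
  c=False, m=False, r=True, v=True;
  c=False, m=True, r=False, v=True;
  c=False, m=True, r=True, v=False;
  c=False, m=True, r=True, v=True;
  c=True, m=True, r=False, v=True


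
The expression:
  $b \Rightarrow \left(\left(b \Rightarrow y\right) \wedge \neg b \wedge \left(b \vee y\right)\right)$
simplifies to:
$\neg b$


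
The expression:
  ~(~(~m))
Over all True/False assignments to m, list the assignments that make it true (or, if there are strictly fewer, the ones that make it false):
is true only for:
  m=False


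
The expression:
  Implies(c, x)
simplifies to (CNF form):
x | ~c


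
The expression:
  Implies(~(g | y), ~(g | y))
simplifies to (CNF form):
True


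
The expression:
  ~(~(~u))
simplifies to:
~u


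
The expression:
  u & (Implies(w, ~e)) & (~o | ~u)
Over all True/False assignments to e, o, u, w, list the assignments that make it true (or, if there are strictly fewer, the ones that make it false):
is true only for:
  e=False, o=False, u=True, w=False;
  e=False, o=False, u=True, w=True;
  e=True, o=False, u=True, w=False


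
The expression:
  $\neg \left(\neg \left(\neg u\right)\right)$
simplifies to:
$\neg u$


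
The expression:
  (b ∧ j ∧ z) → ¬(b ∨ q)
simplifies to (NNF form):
¬b ∨ ¬j ∨ ¬z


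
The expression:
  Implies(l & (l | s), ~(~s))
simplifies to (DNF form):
s | ~l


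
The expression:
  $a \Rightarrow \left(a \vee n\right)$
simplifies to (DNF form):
$\text{True}$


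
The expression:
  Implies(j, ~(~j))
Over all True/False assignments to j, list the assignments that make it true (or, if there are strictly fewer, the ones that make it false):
is always true.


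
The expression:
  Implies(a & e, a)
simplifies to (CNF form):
True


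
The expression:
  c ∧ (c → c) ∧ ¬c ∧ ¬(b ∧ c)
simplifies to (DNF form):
False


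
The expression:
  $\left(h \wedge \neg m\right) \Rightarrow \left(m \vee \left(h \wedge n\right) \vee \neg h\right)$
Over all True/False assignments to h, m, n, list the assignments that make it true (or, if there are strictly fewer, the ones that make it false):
is false only for:
  h=True, m=False, n=False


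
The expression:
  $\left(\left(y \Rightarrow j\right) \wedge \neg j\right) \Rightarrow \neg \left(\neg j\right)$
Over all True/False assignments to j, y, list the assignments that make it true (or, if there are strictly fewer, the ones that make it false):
is false only for:
  j=False, y=False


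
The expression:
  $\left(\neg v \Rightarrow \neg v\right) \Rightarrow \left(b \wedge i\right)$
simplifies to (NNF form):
$b \wedge i$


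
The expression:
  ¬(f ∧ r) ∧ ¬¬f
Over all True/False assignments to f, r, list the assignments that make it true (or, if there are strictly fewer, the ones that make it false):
is true only for:
  f=True, r=False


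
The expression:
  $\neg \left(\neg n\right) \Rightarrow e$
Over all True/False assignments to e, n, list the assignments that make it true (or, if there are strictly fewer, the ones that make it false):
is false only for:
  e=False, n=True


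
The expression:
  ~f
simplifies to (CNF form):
~f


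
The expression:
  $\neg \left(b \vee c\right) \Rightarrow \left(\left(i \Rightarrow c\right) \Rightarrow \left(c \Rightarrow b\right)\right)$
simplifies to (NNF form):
$\text{True}$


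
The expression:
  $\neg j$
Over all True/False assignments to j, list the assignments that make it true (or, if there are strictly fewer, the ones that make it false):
is true only for:
  j=False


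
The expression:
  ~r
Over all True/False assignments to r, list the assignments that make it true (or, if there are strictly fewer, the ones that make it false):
is true only for:
  r=False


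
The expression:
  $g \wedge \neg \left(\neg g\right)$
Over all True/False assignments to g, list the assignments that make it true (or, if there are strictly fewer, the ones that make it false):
is true only for:
  g=True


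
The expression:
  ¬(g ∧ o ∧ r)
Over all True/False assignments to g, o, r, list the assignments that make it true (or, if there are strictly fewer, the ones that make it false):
is false only for:
  g=True, o=True, r=True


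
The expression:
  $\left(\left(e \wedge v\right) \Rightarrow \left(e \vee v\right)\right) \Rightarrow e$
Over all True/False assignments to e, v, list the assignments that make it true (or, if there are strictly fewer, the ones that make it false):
is true only for:
  e=True, v=False;
  e=True, v=True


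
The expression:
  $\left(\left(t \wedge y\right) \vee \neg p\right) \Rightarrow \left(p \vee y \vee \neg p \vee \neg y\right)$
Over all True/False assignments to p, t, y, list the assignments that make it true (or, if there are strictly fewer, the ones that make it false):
is always true.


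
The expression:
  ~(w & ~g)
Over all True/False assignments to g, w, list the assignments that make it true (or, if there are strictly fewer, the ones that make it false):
is false only for:
  g=False, w=True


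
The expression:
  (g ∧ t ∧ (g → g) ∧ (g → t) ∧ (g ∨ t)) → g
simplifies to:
True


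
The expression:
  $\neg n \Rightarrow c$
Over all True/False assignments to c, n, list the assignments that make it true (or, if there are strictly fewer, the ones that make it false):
is false only for:
  c=False, n=False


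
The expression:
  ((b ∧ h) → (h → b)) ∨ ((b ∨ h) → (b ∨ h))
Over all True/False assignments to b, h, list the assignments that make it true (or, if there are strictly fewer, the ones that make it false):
is always true.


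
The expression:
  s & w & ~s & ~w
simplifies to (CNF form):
False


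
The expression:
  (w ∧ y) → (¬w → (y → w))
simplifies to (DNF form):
True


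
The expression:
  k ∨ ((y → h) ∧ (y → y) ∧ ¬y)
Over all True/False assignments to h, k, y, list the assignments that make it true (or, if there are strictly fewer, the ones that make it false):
is false only for:
  h=False, k=False, y=True;
  h=True, k=False, y=True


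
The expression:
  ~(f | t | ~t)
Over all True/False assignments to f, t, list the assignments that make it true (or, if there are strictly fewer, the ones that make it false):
is never true.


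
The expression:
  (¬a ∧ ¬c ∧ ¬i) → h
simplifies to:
a ∨ c ∨ h ∨ i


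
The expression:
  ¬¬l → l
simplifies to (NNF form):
True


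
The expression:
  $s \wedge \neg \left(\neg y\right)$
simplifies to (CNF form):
$s \wedge y$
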